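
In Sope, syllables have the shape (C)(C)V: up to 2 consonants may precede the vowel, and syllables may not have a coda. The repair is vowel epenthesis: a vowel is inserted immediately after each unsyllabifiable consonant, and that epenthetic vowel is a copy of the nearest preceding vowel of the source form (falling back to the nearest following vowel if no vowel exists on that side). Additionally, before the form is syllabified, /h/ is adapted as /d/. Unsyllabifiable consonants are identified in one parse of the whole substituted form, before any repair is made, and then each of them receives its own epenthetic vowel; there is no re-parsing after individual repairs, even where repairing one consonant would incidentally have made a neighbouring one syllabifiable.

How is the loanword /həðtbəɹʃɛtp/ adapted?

Substitution: /h/ → /d/, giving /dəðtbəɹʃɛtp/.
Under (C)(C)V, the unsyllabifiable consonants are /ð/, /t/, /p/ (no codas are permitted; onsets may contain at most 2 consonants).
Epenthesis after each stranded consonant: /ð/ → /ðə/, /t/ → /tɛ/, /p/ → /pɛ/.

dəðətbəɹʃɛtɛpɛ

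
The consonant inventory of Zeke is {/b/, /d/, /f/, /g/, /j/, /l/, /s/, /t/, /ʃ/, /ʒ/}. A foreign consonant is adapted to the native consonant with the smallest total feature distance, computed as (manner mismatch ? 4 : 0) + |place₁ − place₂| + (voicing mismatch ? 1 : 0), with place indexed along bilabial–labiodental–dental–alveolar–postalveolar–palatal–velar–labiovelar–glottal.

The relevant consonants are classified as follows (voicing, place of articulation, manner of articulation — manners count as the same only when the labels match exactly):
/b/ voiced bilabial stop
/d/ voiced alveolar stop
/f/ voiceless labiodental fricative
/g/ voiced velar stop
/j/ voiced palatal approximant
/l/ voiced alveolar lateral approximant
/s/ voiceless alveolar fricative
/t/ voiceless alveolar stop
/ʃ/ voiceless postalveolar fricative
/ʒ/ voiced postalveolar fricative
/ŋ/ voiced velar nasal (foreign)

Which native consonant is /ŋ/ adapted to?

/g/ is closest: manner differs (nasal→stop, +4), place distance 0 (velar→velar), same voicing; total 4. Next closest is /j/ at distance 5.

g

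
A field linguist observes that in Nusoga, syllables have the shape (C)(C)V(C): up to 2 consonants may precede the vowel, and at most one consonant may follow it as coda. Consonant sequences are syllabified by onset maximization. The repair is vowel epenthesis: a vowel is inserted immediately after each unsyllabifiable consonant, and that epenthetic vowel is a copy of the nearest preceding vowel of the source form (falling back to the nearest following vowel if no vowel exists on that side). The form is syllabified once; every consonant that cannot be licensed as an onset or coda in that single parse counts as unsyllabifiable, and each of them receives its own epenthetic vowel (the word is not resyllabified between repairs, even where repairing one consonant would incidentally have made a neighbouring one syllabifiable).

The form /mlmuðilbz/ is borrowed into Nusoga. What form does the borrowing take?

mulmuðilbizi

The consonants /m/, /b/, /z/ cannot be parsed into a legal (C)(C)V(C) syllable (at most one coda consonant is licensed; onsets may contain at most 2 consonants).
Each unlicensed consonant becomes the onset of a new syllable: /m/ → /mu/, /b/ → /bi/, /z/ → /zi/.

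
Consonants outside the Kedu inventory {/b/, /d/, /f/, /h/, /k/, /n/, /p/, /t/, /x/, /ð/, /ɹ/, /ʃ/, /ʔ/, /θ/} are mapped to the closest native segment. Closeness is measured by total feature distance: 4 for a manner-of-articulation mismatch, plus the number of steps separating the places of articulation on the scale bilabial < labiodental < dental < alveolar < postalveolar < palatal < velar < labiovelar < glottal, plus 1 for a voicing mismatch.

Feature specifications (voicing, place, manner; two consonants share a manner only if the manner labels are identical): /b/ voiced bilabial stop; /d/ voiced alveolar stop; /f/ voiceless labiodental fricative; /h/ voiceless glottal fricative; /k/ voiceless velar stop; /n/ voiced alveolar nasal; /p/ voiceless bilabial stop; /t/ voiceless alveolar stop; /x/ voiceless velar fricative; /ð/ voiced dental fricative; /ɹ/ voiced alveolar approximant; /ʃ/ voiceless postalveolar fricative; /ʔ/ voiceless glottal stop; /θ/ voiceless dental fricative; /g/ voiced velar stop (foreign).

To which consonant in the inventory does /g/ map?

k

/k/ is closest: same manner (stop), place distance 0 (velar→velar), voicing differs (+1); total 1. Next closest is /d/ at distance 3.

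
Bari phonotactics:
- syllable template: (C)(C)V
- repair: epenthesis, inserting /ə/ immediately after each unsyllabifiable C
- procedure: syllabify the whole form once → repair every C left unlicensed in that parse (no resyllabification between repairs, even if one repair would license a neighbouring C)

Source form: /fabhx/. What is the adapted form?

Under (C)(C)V, the unsyllabifiable consonants are /b/, /h/, /x/ (no codas are permitted; onsets may contain at most 2 consonants).
Each unlicensed consonant becomes the onset of a new syllable: /b/ → /bə/, /h/ → /hə/, /x/ → /xə/.

fabəhəxə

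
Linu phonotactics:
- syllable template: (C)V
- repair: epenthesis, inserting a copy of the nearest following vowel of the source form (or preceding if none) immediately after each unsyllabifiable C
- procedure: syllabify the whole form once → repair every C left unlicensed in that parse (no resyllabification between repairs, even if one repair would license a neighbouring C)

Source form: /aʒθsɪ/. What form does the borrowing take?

aʒɪθɪsɪ

The consonants /ʒ/, /θ/ cannot be parsed into a legal (C)V syllable (no codas are permitted; onsets are limited to one consonant).
Each unlicensed consonant becomes the onset of a new syllable: /ʒ/ → /ʒɪ/, /θ/ → /θɪ/.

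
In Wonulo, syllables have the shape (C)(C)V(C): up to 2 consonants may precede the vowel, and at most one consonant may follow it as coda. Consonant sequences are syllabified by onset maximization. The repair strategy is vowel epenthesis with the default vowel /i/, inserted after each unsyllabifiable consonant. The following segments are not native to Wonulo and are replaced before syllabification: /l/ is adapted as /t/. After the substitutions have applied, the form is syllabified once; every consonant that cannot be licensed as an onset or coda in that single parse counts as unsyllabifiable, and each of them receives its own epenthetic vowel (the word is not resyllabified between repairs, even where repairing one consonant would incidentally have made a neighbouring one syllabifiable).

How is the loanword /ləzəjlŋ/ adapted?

Substitution: /l/ → /t/, giving /təzəjtŋ/.
Syllabifying with onset maximization leaves /t/, /ŋ/ stranded (at most one coda consonant is licensed; onsets may contain at most 2 consonants).
Each unlicensed consonant becomes the onset of a new syllable: /t/ → /ti/, /ŋ/ → /ŋi/.

təzəjtiŋi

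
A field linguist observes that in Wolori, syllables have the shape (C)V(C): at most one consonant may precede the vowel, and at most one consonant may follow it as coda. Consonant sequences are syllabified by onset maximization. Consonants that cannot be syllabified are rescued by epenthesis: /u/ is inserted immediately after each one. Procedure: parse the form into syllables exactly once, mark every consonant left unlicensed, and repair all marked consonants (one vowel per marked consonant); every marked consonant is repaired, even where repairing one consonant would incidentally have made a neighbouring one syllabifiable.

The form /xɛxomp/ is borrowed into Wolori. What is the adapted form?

The consonants /p/ cannot be parsed into a legal (C)V(C) syllable (at most one coda consonant is licensed; onsets are limited to one consonant).
Epenthesis after each stranded consonant: /p/ → /pu/.

xɛxompu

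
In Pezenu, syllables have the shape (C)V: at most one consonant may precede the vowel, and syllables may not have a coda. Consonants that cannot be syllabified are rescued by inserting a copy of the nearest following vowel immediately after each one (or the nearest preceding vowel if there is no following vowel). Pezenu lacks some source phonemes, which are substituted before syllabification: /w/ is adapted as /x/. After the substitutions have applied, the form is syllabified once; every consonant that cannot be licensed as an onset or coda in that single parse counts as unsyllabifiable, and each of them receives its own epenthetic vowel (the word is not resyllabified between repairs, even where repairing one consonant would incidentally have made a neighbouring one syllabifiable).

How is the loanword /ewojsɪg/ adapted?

exojɪsɪgɪ

Substitution: /w/ → /x/, giving /exojsɪg/.
The consonants /j/, /g/ cannot be parsed into a legal (C)V syllable (no codas are permitted; onsets are limited to one consonant).
Inserting the epenthetic vowel yields /j/ → /jɪ/, /g/ → /gɪ/.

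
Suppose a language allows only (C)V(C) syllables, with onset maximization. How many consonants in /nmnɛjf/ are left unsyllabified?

3

The consonants /n/, /m/, /f/ cannot be parsed into a legal (C)V(C) syllable (at most one coda consonant is licensed; onsets are limited to one consonant).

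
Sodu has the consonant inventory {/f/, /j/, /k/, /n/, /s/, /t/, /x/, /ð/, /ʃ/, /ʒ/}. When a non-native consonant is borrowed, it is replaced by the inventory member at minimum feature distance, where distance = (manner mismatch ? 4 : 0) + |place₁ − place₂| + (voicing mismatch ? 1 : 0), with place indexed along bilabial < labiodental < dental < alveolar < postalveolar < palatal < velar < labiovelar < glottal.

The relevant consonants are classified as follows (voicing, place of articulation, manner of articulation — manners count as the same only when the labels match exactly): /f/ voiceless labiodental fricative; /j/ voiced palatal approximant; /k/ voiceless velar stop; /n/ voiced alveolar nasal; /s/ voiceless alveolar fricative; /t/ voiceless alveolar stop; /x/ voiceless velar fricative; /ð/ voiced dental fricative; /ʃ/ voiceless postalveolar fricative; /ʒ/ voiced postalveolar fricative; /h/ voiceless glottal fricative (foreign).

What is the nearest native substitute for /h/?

x

/x/ is closest: same manner (fricative), place distance 2 (glottal→velar), same voicing; total 2. Next closest is /ʃ/ at distance 4.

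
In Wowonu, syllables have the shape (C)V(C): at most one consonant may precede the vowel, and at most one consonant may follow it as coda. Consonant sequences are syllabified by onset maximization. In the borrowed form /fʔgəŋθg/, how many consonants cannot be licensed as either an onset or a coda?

4

Syllabifying with onset maximization leaves /f/, /ʔ/, /θ/, /g/ stranded (at most one coda consonant is licensed; onsets are limited to one consonant).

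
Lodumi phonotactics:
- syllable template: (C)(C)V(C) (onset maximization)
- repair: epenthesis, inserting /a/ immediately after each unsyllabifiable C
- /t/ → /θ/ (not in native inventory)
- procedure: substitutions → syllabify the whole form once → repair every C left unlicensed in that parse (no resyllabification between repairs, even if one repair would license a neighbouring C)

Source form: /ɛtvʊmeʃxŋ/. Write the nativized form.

Substitution: /t/ → /θ/, giving /ɛθvʊmeʃxŋ/.
Syllabifying with onset maximization leaves /x/, /ŋ/ stranded (at most one coda consonant is licensed; onsets may contain at most 2 consonants).
Inserting the epenthetic vowel yields /x/ → /xa/, /ŋ/ → /ŋa/.

ɛθvʊmeʃxaŋa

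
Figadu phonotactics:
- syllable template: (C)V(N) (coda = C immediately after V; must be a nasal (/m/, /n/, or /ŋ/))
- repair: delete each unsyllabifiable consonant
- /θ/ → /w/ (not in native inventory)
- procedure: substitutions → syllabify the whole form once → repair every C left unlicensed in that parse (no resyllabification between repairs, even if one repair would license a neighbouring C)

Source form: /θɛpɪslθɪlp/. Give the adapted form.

Substitution: /θ/ → /w/, giving /wɛpɪslwɪlp/.
Under (C)V(N), the unsyllabifiable consonants are /s/, /l/, /l/, /p/ (only a nasal (/m/, /n/, or /ŋ/) is licensed in coda position; onsets are limited to one consonant).
Deletion applies to /s/, /l/, /l/, /p/.

wɛpɪwɪ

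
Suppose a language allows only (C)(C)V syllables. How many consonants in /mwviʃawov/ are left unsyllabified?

The consonants /m/, /v/ cannot be parsed into a legal (C)(C)V syllable (no codas are permitted; onsets may contain at most 2 consonants).

2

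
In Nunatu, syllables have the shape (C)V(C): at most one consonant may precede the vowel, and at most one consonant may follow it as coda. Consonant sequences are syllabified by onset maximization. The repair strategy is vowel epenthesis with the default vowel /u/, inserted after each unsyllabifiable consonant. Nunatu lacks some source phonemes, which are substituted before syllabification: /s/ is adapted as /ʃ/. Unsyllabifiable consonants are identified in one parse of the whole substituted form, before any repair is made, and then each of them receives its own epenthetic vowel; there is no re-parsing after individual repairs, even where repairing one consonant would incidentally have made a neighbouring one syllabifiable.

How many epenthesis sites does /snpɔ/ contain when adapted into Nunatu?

2

After substitution the input is /ʃnpɔ/.
The unsyllabifiable consonants are /ʃ/, /n/; each receives one epenthetic vowel.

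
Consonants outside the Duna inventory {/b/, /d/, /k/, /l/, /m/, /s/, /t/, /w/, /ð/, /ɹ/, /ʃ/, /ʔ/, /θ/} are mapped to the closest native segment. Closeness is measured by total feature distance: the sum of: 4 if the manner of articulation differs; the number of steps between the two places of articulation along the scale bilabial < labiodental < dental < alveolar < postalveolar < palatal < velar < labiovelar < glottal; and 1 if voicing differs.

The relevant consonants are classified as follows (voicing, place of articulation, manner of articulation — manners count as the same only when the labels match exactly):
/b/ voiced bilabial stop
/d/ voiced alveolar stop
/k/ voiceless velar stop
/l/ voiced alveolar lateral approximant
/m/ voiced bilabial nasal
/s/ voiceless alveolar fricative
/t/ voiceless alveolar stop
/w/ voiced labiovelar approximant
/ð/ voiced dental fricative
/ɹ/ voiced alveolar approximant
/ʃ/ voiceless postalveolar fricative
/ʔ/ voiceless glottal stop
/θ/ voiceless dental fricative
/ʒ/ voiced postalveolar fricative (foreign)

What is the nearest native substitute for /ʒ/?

/ʃ/ is closest: same manner (fricative), place distance 0 (postalveolar→postalveolar), voicing differs (+1); total 1. Next closest is /s/ at distance 2.

ʃ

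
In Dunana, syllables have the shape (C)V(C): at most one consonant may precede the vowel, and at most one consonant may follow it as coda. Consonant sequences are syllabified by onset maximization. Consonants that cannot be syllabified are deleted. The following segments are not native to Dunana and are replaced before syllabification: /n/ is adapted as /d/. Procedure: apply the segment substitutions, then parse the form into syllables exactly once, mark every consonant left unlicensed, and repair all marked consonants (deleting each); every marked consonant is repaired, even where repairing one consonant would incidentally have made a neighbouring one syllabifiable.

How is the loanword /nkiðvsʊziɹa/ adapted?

kiðsʊziɹa

Substitution: /n/ → /d/, giving /dkiðvsʊziɹa/.
Syllabifying with onset maximization leaves /d/, /v/ stranded (at most one coda consonant is licensed; onsets are limited to one consonant).
Deletion applies to /d/, /v/.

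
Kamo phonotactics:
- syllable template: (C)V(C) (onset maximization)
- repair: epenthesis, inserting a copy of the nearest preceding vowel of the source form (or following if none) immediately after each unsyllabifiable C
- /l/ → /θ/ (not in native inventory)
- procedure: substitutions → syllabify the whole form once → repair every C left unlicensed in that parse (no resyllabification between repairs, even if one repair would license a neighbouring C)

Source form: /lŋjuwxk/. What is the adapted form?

θuŋujuwxuku

Substitution: /l/ → /θ/, giving /θŋjuwxk/.
Syllabifying with onset maximization leaves /θ/, /ŋ/, /x/, /k/ stranded (at most one coda consonant is licensed; onsets are limited to one consonant).
Each unlicensed consonant becomes the onset of a new syllable: /θ/ → /θu/, /ŋ/ → /ŋu/, /x/ → /xu/, /k/ → /ku/.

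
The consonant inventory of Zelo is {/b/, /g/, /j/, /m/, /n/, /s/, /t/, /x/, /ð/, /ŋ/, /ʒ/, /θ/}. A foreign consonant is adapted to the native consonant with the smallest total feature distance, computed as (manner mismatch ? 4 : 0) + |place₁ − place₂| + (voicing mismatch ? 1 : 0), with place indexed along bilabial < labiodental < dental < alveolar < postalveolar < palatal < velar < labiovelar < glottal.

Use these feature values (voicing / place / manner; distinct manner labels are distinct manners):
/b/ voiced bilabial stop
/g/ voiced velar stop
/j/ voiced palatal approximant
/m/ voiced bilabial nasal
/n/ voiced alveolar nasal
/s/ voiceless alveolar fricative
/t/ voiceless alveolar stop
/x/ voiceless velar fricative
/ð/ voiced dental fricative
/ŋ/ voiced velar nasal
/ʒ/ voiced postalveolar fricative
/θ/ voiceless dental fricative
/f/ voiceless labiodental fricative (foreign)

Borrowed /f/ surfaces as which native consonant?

/θ/ is closest: same manner (fricative), place distance 1 (labiodental→dental), same voicing; total 1. Next closest is /s/ at distance 2.

θ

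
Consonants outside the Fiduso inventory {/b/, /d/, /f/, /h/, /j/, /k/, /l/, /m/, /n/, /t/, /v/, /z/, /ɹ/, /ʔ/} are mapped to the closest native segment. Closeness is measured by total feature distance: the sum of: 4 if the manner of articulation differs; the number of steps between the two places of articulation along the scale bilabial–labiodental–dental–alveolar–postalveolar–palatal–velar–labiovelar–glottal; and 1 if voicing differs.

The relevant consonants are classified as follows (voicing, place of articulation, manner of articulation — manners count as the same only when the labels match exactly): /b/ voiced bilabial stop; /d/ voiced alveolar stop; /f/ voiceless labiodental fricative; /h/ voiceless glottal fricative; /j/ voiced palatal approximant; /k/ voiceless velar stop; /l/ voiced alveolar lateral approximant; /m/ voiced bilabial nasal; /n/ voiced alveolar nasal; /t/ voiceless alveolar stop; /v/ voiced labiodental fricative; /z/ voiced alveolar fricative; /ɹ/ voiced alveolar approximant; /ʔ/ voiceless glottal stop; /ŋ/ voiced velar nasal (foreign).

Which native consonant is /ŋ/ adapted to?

/n/ is closest: same manner (nasal), place distance 3 (velar→alveolar), same voicing; total 3. Next closest is /j/ at distance 5.

n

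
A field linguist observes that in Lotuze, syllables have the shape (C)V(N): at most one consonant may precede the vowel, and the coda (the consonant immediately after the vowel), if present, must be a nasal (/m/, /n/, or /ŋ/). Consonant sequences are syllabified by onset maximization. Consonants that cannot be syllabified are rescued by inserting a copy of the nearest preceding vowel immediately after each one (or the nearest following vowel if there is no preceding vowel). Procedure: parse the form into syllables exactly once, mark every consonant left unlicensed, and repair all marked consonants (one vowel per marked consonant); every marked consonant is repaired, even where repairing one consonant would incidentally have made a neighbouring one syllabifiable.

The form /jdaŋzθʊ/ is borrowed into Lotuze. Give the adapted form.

Under (C)V(N), the unsyllabifiable consonants are /j/, /z/ (only a nasal (/m/, /n/, or /ŋ/) is licensed in coda position; onsets are limited to one consonant).
Epenthesis after each stranded consonant: /j/ → /ja/, /z/ → /za/.

jadaŋzaθʊ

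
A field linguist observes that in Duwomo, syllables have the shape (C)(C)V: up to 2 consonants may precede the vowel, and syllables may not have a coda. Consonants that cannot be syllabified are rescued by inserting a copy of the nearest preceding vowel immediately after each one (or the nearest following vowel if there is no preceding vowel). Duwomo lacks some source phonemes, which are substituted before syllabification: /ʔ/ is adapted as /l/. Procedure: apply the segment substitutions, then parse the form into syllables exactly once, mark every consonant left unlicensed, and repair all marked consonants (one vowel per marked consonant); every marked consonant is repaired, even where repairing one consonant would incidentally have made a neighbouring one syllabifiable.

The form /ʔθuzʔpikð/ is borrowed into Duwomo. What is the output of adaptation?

Substitution: /ʔ/ → /l/, giving /lθuzlpikð/.
Syllabifying with onset maximization leaves /z/, /k/, /ð/ stranded (no codas are permitted; onsets may contain at most 2 consonants).
Each unlicensed consonant becomes the onset of a new syllable: /z/ → /zu/, /k/ → /ki/, /ð/ → /ði/.

lθuzulpikiði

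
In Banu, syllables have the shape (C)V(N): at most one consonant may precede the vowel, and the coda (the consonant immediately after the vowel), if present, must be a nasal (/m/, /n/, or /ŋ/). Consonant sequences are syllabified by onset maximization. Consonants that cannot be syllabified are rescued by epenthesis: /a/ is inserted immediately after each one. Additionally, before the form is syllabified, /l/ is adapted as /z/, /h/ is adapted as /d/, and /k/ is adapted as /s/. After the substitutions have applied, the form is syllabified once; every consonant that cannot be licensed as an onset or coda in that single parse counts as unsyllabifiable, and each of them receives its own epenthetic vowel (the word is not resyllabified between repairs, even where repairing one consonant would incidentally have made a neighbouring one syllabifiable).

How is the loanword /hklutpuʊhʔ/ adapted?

dasazutapuʊdaʔa

Substitution: /h/ → /d/, /k/ → /s/, /l/ → /z/, giving /dszutpuʊdʔ/.
The consonants /d/, /s/, /t/, /d/, /ʔ/ cannot be parsed into a legal (C)V(N) syllable (only a nasal (/m/, /n/, or /ŋ/) is licensed in coda position; onsets are limited to one consonant).
Inserting the epenthetic vowel yields /d/ → /da/, /s/ → /sa/, /t/ → /ta/, /d/ → /da/, /ʔ/ → /ʔa/.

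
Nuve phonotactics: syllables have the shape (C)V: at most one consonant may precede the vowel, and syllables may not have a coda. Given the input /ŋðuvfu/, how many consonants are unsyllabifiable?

Under (C)V, the unsyllabifiable consonants are /ŋ/, /v/ (no codas are permitted; onsets are limited to one consonant).

2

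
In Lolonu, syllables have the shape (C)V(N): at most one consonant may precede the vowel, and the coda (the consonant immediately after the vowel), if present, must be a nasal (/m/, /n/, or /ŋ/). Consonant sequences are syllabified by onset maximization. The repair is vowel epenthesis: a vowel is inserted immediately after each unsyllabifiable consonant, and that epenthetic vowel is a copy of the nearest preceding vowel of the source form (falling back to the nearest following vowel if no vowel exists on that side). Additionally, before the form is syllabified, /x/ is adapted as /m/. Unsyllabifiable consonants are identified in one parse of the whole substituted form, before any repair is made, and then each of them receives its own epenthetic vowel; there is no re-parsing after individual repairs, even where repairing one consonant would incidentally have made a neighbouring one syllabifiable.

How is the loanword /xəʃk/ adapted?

Substitution: /x/ → /m/, giving /məʃk/.
Under (C)V(N), the unsyllabifiable consonants are /ʃ/, /k/ (only a nasal (/m/, /n/, or /ŋ/) is licensed in coda position; onsets are limited to one consonant).
Epenthesis after each stranded consonant: /ʃ/ → /ʃə/, /k/ → /kə/.

məʃəkə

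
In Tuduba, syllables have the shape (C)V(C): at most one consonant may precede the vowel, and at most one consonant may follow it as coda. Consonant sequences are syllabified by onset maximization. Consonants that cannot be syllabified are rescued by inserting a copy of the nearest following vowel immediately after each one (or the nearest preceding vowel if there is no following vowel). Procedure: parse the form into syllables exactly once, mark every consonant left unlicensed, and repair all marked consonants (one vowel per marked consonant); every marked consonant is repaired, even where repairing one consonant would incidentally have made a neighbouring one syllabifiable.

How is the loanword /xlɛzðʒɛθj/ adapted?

The consonants /x/, /ð/, /j/ cannot be parsed into a legal (C)V(C) syllable (at most one coda consonant is licensed; onsets are limited to one consonant).
Epenthesis after each stranded consonant: /x/ → /xɛ/, /ð/ → /ðɛ/, /j/ → /jɛ/.

xɛlɛzðɛʒɛθjɛ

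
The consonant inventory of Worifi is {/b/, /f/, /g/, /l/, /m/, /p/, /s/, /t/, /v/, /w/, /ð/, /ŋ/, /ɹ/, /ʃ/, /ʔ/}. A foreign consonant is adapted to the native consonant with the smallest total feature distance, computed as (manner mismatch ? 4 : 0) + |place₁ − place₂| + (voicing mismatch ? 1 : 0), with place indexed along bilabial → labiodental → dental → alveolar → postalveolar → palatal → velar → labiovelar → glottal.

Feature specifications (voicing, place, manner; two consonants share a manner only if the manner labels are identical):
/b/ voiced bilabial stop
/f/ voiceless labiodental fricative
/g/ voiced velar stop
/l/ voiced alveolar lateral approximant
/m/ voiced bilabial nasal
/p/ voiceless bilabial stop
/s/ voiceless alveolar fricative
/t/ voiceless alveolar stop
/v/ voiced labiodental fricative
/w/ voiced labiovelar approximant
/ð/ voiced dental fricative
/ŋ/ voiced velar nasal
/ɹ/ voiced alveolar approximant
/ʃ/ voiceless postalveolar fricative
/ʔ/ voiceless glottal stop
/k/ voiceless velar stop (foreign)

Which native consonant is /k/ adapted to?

g

/g/ is closest: same manner (stop), place distance 0 (velar→velar), voicing differs (+1); total 1. Next closest is /ʔ/ at distance 2.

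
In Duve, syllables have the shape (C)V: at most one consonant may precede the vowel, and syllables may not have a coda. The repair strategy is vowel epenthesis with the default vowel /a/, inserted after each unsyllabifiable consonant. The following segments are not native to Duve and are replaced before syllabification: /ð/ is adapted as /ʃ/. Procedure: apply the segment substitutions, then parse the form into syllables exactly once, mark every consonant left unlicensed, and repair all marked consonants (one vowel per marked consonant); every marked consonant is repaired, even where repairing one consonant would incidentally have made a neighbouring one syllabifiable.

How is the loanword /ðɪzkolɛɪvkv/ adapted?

ʃɪzakolɛɪvakava

Substitution: /ð/ → /ʃ/, giving /ʃɪzkolɛɪvkv/.
Under (C)V, the unsyllabifiable consonants are /z/, /v/, /k/, /v/ (no codas are permitted; onsets are limited to one consonant).
Inserting the epenthetic vowel yields /z/ → /za/, /v/ → /va/, /k/ → /ka/, /v/ → /va/.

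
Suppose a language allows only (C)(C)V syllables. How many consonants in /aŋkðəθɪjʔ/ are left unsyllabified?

The consonants /ŋ/, /j/, /ʔ/ cannot be parsed into a legal (C)(C)V syllable (no codas are permitted; onsets may contain at most 2 consonants).

3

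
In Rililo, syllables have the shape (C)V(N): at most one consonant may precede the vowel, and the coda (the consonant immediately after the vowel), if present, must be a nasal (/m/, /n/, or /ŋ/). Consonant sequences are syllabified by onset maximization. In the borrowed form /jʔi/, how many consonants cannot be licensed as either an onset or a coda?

The consonants /j/ cannot be parsed into a legal (C)V(N) syllable (only a nasal (/m/, /n/, or /ŋ/) is licensed in coda position; onsets are limited to one consonant).

1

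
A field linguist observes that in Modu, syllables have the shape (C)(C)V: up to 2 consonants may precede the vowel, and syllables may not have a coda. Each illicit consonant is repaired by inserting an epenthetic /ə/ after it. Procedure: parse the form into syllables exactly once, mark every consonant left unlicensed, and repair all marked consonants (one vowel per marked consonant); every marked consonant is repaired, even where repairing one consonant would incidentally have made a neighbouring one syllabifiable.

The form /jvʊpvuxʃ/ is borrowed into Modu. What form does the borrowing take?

The consonants /x/, /ʃ/ cannot be parsed into a legal (C)(C)V syllable (no codas are permitted; onsets may contain at most 2 consonants).
Each unlicensed consonant becomes the onset of a new syllable: /x/ → /xə/, /ʃ/ → /ʃə/.

jvʊpvuxəʃə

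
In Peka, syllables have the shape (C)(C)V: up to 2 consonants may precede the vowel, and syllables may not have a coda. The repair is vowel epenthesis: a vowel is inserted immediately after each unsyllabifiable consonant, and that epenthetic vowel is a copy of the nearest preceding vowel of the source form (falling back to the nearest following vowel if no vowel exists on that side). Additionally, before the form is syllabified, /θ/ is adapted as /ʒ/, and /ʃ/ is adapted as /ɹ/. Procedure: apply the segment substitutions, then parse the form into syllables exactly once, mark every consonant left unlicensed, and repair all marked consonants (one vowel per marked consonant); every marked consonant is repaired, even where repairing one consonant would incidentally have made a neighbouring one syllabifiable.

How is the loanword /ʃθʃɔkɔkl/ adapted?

Substitution: /ʃ/ → /ɹ/, /θ/ → /ʒ/, giving /ɹʒɹɔkɔkl/.
Syllabifying with onset maximization leaves /ɹ/, /k/, /l/ stranded (no codas are permitted; onsets may contain at most 2 consonants).
Epenthesis after each stranded consonant: /ɹ/ → /ɹɔ/, /k/ → /kɔ/, /l/ → /lɔ/.

ɹɔʒɹɔkɔkɔlɔ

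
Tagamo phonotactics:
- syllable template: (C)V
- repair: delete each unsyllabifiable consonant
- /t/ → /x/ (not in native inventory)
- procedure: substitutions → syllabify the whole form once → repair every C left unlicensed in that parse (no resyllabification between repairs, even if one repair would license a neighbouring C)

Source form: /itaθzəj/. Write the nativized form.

ixazə

Substitution: /t/ → /x/, giving /ixaθzəj/.
The consonants /θ/, /j/ cannot be parsed into a legal (C)V syllable (no codas are permitted; onsets are limited to one consonant).
Each unlicensed consonant is deleted: /θ/, /j/.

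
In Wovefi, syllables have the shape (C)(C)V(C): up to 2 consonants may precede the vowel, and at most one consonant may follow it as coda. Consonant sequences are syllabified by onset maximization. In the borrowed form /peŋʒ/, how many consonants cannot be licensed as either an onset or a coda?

1

Under (C)(C)V(C), the unsyllabifiable consonants are /ʒ/ (at most one coda consonant is licensed; onsets may contain at most 2 consonants).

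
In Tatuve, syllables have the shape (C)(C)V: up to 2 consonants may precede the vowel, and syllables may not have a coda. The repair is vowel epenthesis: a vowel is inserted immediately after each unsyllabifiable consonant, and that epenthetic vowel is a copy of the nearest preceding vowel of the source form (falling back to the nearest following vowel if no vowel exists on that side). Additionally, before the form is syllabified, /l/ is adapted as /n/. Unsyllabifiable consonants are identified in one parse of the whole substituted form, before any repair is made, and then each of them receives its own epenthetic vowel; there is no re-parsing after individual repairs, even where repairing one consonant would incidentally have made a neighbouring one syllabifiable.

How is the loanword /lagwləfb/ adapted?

nagawnəfəbə

Substitution: /l/ → /n/, giving /nagwnəfb/.
Syllabifying with onset maximization leaves /g/, /f/, /b/ stranded (no codas are permitted; onsets may contain at most 2 consonants).
Inserting the epenthetic vowel yields /g/ → /ga/, /f/ → /fə/, /b/ → /bə/.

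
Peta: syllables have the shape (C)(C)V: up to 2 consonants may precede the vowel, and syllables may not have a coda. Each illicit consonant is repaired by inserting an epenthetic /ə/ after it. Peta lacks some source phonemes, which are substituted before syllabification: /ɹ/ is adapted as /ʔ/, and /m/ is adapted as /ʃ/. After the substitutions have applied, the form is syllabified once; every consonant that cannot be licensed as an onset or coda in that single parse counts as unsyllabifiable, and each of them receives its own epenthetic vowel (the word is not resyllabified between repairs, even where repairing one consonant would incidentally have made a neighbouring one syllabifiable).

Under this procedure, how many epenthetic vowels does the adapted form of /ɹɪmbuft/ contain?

After substitution the input is /ʔɪʃbuft/.
The unsyllabifiable consonants are /f/, /t/; each receives one epenthetic vowel.

2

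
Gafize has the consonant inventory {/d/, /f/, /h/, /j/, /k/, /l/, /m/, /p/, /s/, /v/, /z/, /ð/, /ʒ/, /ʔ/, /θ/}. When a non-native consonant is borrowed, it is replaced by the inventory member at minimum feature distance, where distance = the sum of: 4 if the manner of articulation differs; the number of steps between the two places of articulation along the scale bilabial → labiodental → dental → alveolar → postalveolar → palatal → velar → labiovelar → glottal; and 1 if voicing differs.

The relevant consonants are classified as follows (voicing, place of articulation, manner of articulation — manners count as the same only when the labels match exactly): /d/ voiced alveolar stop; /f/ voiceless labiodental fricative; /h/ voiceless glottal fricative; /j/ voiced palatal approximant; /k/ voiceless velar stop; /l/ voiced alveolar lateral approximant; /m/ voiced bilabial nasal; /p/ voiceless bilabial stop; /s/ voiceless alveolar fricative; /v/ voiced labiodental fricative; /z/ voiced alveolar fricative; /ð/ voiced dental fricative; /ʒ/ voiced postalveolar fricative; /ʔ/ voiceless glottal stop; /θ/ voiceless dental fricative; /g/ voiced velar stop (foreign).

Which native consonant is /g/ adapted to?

k

/k/ is closest: same manner (stop), place distance 0 (velar→velar), voicing differs (+1); total 1. Next closest is /d/ at distance 3.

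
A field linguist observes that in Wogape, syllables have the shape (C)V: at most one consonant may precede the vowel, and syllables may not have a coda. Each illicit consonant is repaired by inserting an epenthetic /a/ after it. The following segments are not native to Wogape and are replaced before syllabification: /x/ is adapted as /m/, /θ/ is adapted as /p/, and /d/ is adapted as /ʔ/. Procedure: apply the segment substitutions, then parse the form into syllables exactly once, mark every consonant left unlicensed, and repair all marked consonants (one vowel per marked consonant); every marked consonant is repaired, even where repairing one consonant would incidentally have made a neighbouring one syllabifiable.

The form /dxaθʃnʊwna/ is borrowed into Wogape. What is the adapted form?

ʔamapaʃanʊwana

Substitution: /d/ → /ʔ/, /x/ → /m/, /θ/ → /p/, giving /ʔmapʃnʊwna/.
Under (C)V, the unsyllabifiable consonants are /ʔ/, /p/, /ʃ/, /w/ (no codas are permitted; onsets are limited to one consonant).
Each unlicensed consonant becomes the onset of a new syllable: /ʔ/ → /ʔa/, /p/ → /pa/, /ʃ/ → /ʃa/, /w/ → /wa/.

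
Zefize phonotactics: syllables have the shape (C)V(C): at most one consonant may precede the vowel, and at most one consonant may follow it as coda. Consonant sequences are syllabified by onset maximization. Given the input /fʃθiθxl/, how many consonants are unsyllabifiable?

4

The consonants /f/, /ʃ/, /x/, /l/ cannot be parsed into a legal (C)V(C) syllable (at most one coda consonant is licensed; onsets are limited to one consonant).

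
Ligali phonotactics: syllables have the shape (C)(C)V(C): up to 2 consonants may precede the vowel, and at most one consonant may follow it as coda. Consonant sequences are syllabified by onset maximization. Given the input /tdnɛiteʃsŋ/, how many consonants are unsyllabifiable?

3

The consonants /t/, /s/, /ŋ/ cannot be parsed into a legal (C)(C)V(C) syllable (at most one coda consonant is licensed; onsets may contain at most 2 consonants).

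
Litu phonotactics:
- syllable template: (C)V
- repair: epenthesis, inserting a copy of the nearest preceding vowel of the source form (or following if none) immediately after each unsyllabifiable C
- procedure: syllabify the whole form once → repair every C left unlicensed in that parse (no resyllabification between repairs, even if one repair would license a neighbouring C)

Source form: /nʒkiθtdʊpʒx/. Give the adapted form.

Under (C)V, the unsyllabifiable consonants are /n/, /ʒ/, /θ/, /t/, /p/, /ʒ/, /x/ (no codas are permitted; onsets are limited to one consonant).
Epenthesis after each stranded consonant: /n/ → /ni/, /ʒ/ → /ʒi/, /θ/ → /θi/, /t/ → /ti/, /p/ → /pʊ/, /ʒ/ → /ʒʊ/, /x/ → /xʊ/.

niʒikiθitidʊpʊʒʊxʊ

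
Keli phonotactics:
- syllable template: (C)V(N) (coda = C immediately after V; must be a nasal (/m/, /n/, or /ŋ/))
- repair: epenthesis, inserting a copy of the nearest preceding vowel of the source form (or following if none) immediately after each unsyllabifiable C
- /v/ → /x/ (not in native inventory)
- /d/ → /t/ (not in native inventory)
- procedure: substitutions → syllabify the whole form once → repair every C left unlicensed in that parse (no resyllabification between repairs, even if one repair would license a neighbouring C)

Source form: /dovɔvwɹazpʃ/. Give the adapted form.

toxɔxɔwɔɹazapaʃa

Substitution: /d/ → /t/, /v/ → /x/, giving /toxɔxwɹazpʃ/.
Syllabifying with onset maximization leaves /x/, /w/, /z/, /p/, /ʃ/ stranded (only a nasal (/m/, /n/, or /ŋ/) is licensed in coda position; onsets are limited to one consonant).
Epenthesis after each stranded consonant: /x/ → /xɔ/, /w/ → /wɔ/, /z/ → /za/, /p/ → /pa/, /ʃ/ → /ʃa/.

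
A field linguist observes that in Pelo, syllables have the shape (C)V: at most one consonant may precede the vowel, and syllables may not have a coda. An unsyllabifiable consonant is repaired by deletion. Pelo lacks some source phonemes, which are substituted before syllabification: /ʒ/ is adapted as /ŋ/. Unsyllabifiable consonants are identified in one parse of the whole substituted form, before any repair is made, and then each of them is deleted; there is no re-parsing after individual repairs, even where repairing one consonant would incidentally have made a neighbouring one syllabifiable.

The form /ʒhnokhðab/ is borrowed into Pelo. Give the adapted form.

Substitution: /ʒ/ → /ŋ/, giving /ŋhnokhðab/.
The consonants /ŋ/, /h/, /k/, /h/, /b/ cannot be parsed into a legal (C)V syllable (no codas are permitted; onsets are limited to one consonant).
Each unlicensed consonant is deleted: /ŋ/, /h/, /k/, /h/, /b/.

noða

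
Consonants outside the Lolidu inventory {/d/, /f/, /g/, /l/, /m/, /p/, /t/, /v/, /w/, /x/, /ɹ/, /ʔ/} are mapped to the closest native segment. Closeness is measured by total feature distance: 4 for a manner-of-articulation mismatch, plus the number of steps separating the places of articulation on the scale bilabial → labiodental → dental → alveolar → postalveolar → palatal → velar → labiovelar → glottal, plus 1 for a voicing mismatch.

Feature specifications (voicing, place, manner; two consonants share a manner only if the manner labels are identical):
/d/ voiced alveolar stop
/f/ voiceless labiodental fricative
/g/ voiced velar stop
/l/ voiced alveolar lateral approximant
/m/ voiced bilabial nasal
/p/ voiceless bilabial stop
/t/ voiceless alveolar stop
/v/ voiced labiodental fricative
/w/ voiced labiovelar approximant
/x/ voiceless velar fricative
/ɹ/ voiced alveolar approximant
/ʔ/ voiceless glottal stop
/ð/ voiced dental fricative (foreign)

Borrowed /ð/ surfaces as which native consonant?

v

/v/ is closest: same manner (fricative), place distance 1 (dental→labiodental), same voicing; total 1. Next closest is /f/ at distance 2.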